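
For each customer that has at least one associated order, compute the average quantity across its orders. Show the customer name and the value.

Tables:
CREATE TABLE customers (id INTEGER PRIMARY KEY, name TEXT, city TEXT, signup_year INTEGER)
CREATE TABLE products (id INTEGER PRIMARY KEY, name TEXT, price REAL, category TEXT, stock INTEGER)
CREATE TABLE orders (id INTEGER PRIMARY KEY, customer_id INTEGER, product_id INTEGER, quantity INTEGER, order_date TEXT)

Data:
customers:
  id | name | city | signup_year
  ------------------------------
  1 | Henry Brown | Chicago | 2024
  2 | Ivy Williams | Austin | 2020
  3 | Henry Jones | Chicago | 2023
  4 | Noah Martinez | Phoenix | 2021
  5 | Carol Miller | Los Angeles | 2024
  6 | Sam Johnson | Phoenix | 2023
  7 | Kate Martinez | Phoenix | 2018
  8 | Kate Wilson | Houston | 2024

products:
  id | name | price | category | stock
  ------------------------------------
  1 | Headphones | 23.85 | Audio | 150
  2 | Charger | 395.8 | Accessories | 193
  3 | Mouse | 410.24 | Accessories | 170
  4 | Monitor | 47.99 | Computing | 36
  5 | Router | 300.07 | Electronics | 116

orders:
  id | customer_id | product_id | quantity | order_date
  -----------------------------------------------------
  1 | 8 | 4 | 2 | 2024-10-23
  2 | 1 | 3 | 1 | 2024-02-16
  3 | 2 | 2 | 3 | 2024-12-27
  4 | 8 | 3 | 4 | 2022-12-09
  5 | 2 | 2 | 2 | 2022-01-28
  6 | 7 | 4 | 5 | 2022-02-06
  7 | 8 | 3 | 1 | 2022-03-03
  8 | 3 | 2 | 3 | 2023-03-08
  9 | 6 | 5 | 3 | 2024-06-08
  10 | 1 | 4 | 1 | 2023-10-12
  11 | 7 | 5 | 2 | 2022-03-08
SELECT p.name, AVG(c.quantity) AS avg_quantity FROM orders c JOIN customers p ON c.customer_id = p.id GROUP BY p.id, p.name

Execution result:
name | avg_quantity
Henry Brown | 1.00
Ivy Williams | 2.50
Henry Jones | 3.00
Sam Johnson | 3.00
Kate Martinez | 3.50
Kate Wilson | 2.33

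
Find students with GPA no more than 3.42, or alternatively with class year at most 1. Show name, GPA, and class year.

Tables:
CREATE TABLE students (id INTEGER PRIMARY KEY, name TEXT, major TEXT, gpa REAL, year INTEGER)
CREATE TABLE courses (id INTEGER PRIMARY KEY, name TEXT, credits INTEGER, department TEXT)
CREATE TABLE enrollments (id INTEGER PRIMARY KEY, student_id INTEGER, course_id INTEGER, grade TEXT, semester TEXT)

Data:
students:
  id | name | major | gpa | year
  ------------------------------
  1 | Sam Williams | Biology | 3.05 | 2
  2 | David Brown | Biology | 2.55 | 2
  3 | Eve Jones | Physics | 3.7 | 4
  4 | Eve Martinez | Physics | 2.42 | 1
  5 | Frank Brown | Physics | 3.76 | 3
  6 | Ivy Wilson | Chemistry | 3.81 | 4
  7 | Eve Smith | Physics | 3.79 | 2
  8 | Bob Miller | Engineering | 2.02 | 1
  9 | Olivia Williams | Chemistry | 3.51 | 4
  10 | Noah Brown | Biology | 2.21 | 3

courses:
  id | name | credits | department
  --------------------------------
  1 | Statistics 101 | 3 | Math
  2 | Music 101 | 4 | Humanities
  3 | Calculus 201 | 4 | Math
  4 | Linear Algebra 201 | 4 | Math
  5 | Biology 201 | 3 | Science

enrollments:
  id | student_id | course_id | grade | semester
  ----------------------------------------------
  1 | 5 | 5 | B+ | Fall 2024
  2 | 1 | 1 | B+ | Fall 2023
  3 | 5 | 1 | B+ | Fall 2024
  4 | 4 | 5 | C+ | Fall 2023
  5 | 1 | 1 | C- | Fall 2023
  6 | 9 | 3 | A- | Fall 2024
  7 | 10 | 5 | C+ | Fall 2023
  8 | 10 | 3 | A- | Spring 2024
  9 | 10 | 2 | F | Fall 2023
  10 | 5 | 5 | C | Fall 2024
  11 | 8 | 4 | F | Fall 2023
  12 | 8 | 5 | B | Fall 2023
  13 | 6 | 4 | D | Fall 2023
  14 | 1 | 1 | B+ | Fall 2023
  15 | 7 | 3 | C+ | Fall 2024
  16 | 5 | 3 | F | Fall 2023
SELECT name, gpa, year FROM students WHERE gpa <= 3.42 OR year <= 1

Execution result:
name | gpa | year
Sam Williams | 3.05 | 2
David Brown | 2.55 | 2
Eve Martinez | 2.42 | 1
Bob Miller | 2.02 | 1
Noah Brown | 2.21 | 3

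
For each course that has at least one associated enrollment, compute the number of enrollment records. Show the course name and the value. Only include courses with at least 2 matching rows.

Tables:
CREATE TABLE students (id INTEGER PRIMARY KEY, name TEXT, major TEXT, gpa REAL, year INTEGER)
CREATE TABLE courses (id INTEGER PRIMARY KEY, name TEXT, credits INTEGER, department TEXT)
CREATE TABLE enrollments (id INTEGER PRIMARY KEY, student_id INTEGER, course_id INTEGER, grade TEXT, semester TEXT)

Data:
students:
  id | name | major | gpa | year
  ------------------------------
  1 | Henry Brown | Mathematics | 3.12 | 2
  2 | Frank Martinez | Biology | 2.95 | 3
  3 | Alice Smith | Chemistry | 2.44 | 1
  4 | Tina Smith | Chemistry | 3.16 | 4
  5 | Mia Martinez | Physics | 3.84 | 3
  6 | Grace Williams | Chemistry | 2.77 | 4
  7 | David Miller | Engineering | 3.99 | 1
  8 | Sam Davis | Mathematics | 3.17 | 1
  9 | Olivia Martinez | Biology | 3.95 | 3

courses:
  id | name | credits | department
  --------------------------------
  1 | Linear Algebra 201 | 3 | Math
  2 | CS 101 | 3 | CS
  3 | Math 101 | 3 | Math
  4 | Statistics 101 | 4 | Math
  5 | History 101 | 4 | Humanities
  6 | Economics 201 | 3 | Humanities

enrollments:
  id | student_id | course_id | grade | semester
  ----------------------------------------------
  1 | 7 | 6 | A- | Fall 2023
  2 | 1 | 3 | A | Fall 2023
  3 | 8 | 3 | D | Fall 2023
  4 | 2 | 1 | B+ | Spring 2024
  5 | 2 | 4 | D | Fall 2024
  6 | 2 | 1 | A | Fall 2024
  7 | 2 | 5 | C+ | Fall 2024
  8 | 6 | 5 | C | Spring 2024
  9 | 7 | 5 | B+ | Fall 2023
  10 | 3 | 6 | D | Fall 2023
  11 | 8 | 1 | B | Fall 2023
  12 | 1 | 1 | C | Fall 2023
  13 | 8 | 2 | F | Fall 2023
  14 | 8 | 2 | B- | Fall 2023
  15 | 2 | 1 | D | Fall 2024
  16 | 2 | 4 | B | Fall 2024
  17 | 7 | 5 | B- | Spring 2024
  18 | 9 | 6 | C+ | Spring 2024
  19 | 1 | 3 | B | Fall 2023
SELECT p.name, COUNT(*) AS n FROM enrollments c JOIN courses p ON c.course_id = p.id GROUP BY p.id, p.name HAVING COUNT(*) >= 2

Execution result:
name | n
Linear Algebra 201 | 5
CS 101 | 2
Math 101 | 3
Statistics 101 | 2
History 101 | 4
Economics 201 | 3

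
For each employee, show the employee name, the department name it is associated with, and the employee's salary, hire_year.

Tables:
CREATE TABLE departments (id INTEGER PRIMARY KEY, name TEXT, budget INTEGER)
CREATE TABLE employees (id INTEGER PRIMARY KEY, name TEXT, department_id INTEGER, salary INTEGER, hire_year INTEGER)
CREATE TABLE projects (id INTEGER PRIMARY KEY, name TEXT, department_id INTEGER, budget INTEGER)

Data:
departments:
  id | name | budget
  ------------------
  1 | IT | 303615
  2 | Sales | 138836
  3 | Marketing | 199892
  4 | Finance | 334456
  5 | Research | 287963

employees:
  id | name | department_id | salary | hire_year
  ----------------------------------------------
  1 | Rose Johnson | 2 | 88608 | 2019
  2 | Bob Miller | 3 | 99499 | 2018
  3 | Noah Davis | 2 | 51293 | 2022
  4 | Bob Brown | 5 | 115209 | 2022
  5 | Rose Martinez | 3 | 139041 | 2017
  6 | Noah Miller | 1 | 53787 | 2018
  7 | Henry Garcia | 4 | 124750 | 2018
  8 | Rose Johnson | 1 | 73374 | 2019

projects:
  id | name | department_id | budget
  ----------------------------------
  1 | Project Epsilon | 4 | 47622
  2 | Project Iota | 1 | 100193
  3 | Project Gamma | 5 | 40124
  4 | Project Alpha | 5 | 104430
SELECT c.name, p.name AS department, c.salary, c.hire_year FROM employees c JOIN departments p ON c.department_id = p.id

Execution result:
name | department | salary | hire_year
Rose Johnson | Sales | 88608 | 2019
Bob Miller | Marketing | 99499 | 2018
Noah Davis | Sales | 51293 | 2022
Bob Brown | Research | 115209 | 2022
Rose Martinez | Marketing | 139041 | 2017
Noah Miller | IT | 53787 | 2018
Henry Garcia | Finance | 124750 | 2018
Rose Johnson | IT | 73374 | 2019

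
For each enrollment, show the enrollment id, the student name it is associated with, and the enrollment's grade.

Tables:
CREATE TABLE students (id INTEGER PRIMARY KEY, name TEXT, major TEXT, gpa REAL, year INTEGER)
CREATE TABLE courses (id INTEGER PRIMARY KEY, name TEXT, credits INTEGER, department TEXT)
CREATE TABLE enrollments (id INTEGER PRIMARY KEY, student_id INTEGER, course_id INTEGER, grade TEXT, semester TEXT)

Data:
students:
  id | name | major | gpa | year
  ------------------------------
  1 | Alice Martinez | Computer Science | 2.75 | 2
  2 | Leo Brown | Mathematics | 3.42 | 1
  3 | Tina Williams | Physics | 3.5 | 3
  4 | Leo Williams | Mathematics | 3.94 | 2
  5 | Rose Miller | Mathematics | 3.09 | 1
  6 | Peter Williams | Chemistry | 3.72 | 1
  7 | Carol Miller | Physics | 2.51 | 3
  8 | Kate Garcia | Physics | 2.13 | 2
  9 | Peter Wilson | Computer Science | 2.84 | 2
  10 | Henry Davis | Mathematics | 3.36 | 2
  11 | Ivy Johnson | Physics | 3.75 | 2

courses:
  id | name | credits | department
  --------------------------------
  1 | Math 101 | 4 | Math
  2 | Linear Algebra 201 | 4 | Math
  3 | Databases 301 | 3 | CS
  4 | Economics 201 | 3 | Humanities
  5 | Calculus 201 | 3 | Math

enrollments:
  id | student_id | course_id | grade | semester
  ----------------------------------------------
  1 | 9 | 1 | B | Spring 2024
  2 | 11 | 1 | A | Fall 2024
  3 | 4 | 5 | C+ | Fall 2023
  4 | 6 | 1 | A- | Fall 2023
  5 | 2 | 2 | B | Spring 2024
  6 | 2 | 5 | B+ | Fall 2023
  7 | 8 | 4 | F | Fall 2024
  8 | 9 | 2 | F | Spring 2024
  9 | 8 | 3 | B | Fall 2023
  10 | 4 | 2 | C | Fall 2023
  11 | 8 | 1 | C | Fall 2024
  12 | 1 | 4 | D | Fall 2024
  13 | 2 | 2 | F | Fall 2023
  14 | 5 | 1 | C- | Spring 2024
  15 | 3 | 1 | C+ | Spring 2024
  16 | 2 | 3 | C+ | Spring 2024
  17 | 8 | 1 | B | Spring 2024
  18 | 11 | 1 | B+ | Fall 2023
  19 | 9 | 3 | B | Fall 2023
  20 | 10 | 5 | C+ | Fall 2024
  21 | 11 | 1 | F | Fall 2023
SELECT c.id, p.name AS student, c.grade FROM enrollments c JOIN students p ON c.student_id = p.id

Execution result:
id | student | grade
1 | Peter Wilson | B
2 | Ivy Johnson | A
3 | Leo Williams | C+
4 | Peter Williams | A-
5 | Leo Brown | B
6 | Leo Brown | B+
7 | Kate Garcia | F
8 | Peter Wilson | F
9 | Kate Garcia | B
10 | Leo Williams | C
11 | Kate Garcia | C
12 | Alice Martinez | D
13 | Leo Brown | F
14 | Rose Miller | C-
15 | Tina Williams | C+
16 | Leo Brown | C+
17 | Kate Garcia | B
18 | Ivy Johnson | B+
19 | Peter Wilson | B
20 | Henry Davis | C+
21 | Ivy Johnson | F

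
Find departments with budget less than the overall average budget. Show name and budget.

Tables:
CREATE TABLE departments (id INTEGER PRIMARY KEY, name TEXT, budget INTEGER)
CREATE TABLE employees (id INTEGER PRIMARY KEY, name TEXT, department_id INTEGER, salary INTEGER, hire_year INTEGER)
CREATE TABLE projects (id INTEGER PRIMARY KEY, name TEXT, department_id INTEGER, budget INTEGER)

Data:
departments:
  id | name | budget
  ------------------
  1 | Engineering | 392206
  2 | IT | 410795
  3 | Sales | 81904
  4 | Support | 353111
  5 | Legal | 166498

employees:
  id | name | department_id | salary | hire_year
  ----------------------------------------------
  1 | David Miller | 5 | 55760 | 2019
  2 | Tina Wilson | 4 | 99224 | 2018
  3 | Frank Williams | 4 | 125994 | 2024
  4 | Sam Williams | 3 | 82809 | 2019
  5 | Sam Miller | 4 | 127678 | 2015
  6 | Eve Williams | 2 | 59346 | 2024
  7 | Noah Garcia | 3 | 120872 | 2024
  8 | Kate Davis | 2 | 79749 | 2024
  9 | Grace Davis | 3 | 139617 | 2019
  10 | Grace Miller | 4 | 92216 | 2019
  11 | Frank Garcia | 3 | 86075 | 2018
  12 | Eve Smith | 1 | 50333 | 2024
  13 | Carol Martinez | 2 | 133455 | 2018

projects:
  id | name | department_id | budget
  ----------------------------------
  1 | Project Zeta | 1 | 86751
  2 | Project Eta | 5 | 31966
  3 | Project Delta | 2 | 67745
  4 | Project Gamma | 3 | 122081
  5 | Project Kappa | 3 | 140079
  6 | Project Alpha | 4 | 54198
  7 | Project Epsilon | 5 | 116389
SELECT name, budget FROM departments WHERE budget < (SELECT AVG(budget) FROM departments)

Execution result:
name | budget
Sales | 81904
Legal | 166498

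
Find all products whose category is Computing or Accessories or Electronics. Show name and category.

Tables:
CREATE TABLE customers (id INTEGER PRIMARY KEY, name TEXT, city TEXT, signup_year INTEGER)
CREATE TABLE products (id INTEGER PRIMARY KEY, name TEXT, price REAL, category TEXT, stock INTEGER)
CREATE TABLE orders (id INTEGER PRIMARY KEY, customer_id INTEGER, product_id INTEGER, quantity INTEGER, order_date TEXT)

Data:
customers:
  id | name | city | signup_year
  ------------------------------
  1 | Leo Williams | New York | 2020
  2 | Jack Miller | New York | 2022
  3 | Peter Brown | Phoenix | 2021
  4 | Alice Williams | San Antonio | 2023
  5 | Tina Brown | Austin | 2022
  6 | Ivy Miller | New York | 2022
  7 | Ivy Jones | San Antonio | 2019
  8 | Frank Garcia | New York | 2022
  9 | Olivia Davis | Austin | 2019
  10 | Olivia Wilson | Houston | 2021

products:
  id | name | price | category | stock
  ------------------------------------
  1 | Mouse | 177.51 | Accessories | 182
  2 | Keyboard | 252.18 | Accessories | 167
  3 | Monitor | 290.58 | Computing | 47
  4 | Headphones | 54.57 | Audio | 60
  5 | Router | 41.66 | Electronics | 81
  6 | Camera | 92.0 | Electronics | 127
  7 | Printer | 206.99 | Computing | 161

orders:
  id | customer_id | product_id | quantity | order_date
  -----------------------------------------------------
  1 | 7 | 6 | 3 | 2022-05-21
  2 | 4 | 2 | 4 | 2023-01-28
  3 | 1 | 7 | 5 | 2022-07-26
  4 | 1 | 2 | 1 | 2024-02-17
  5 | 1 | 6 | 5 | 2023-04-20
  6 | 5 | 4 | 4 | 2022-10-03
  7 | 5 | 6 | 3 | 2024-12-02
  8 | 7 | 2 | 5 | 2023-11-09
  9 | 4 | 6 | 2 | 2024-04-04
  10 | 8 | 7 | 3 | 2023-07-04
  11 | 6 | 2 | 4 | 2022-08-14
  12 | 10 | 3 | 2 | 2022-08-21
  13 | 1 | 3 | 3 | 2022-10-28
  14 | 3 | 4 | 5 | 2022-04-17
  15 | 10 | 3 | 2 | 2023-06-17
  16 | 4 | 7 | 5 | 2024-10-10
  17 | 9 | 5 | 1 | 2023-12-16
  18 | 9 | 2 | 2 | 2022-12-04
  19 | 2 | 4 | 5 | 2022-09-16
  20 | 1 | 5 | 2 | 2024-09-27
SELECT name, category FROM products WHERE category IN ('Computing', 'Accessories', 'Electronics')

Execution result:
name | category
Mouse | Accessories
Keyboard | Accessories
Monitor | Computing
Router | Electronics
Camera | Electronics
Printer | Computing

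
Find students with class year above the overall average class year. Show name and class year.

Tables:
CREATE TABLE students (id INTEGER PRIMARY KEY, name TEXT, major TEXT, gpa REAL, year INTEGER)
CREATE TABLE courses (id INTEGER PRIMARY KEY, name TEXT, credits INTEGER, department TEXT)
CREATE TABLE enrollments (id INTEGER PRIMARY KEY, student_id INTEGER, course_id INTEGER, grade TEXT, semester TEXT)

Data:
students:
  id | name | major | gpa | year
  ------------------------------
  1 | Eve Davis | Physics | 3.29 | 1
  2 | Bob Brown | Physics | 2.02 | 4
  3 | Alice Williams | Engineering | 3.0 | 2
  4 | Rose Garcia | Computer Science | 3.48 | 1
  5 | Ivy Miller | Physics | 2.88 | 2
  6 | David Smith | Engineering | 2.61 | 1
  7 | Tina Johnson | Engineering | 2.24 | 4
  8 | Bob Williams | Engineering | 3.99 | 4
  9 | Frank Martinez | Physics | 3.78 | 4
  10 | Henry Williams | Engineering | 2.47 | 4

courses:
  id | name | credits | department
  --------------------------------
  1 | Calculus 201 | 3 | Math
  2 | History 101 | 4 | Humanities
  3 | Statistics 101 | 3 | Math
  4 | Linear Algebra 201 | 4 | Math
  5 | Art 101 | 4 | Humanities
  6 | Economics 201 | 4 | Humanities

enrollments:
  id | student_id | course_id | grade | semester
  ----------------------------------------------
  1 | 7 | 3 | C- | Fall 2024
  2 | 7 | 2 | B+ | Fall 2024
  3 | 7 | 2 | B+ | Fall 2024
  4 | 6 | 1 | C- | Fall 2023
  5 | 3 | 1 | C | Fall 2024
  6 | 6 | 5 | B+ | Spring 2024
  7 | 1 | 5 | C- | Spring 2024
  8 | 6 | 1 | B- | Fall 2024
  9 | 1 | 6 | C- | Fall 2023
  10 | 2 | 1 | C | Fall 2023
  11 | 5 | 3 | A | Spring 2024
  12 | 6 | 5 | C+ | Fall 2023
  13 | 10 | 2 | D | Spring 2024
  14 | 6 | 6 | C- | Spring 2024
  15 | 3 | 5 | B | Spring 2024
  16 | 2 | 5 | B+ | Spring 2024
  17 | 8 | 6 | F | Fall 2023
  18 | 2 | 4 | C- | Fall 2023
SELECT name, year FROM students WHERE year > (SELECT AVG(year) FROM students)

Execution result:
name | year
Bob Brown | 4
Tina Johnson | 4
Bob Williams | 4
Frank Martinez | 4
Henry Williams | 4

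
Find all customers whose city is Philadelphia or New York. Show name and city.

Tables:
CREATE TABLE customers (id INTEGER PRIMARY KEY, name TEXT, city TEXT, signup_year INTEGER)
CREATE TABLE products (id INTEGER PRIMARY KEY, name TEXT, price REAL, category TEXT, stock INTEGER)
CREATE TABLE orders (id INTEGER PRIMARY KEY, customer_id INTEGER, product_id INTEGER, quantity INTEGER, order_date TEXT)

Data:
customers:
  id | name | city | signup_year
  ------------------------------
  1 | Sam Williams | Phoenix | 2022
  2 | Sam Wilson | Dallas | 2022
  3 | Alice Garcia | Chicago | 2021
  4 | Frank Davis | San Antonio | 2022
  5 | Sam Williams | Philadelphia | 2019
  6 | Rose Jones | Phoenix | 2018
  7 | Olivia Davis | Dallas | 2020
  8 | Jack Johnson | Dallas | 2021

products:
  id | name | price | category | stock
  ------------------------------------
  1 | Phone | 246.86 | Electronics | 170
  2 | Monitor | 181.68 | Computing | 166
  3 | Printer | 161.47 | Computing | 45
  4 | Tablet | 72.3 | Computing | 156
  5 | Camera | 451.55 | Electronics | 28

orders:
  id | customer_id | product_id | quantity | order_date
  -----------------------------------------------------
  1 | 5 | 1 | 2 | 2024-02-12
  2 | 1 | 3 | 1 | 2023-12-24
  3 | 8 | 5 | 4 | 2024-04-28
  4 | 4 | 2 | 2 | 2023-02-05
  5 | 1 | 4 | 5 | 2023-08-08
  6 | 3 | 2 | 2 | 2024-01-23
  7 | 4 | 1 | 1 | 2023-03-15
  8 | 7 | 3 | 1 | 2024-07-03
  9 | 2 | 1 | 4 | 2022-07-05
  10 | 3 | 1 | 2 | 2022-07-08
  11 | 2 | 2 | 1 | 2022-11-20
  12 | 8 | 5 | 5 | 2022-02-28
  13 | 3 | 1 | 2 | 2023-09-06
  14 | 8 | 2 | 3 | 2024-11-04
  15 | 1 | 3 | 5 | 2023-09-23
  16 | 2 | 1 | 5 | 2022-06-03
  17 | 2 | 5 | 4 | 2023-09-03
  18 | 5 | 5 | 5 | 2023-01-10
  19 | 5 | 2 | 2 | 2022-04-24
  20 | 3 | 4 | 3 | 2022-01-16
SELECT name, city FROM customers WHERE city IN ('Philadelphia', 'New York')

Execution result:
name | city
Sam Williams | Philadelphia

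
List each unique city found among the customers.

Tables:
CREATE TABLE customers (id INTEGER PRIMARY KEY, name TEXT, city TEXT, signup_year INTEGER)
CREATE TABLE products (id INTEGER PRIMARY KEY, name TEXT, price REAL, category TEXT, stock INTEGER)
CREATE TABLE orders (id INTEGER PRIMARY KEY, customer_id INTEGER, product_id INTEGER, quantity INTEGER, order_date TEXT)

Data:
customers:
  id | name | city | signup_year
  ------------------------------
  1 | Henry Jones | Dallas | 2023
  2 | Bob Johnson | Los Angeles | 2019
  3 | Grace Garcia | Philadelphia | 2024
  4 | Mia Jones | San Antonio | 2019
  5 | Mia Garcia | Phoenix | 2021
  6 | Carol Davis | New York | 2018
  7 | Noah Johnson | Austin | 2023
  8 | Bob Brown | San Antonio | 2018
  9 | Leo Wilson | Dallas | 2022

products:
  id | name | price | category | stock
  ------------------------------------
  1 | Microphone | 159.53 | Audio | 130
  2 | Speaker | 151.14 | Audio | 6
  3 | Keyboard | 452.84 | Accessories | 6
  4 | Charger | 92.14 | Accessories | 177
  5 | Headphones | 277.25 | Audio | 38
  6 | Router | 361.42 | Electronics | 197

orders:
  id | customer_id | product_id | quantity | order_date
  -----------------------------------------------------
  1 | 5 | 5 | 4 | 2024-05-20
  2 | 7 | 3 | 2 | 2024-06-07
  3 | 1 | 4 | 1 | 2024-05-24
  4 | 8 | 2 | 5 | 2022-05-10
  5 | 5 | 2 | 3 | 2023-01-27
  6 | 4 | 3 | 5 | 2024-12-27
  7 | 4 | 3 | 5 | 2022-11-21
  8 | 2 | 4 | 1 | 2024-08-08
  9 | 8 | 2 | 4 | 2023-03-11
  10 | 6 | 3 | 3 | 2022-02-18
SELECT DISTINCT city FROM customers

Execution result:
city
Dallas
Los Angeles
Philadelphia
San Antonio
Phoenix
New York
Austin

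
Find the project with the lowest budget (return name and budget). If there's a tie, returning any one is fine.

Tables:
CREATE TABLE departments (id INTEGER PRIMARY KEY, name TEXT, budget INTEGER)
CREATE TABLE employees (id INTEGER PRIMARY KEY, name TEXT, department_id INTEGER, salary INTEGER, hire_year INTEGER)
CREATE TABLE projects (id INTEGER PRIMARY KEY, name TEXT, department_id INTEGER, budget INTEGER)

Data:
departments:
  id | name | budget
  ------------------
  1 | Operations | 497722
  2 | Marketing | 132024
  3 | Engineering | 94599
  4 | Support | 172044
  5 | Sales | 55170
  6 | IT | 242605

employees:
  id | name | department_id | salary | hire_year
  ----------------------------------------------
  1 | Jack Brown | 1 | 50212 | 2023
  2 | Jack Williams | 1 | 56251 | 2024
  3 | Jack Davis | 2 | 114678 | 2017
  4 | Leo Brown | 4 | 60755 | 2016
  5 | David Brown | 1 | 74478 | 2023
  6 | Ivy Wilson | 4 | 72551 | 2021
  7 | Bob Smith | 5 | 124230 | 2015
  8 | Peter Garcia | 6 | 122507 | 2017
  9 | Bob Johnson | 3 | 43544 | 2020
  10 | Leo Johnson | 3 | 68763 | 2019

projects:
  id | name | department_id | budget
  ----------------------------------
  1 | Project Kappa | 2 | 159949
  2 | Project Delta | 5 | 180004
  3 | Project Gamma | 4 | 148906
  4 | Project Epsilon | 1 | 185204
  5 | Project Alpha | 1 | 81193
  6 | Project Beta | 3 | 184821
SELECT name, budget FROM projects ORDER BY budget ASC LIMIT 1

Execution result:
name | budget
Project Alpha | 81193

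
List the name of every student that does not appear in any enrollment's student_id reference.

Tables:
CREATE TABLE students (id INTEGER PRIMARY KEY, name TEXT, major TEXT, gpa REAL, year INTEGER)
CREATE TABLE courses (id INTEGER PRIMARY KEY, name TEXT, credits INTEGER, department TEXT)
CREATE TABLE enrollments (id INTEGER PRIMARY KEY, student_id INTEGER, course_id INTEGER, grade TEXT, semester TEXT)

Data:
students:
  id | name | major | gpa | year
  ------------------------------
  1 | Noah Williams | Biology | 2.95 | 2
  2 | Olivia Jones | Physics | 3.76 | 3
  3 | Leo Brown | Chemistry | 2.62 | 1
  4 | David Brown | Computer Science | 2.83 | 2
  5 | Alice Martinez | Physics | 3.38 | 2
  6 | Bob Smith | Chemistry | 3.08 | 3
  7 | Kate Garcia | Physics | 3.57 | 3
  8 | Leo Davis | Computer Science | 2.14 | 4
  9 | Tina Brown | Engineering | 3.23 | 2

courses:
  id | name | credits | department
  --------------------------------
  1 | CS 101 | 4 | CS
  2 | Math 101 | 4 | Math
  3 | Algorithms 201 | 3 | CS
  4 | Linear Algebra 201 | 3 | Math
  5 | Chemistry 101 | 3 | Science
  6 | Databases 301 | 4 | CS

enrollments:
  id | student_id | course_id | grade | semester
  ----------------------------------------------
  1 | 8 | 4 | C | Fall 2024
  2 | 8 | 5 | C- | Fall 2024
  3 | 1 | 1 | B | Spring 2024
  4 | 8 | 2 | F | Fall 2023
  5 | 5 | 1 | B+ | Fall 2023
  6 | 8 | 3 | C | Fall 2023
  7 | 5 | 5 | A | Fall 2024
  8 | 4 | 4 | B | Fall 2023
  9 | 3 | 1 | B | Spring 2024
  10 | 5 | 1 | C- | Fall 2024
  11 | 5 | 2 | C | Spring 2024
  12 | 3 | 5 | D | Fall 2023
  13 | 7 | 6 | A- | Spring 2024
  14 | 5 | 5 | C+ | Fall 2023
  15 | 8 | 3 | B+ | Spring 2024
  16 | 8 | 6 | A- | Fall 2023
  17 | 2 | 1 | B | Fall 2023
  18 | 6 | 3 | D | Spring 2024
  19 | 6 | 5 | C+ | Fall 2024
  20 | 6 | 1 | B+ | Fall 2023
SELECT p.name FROM students p LEFT JOIN enrollments c ON c.student_id = p.id WHERE c.id IS NULL

Execution result:
Tina Brown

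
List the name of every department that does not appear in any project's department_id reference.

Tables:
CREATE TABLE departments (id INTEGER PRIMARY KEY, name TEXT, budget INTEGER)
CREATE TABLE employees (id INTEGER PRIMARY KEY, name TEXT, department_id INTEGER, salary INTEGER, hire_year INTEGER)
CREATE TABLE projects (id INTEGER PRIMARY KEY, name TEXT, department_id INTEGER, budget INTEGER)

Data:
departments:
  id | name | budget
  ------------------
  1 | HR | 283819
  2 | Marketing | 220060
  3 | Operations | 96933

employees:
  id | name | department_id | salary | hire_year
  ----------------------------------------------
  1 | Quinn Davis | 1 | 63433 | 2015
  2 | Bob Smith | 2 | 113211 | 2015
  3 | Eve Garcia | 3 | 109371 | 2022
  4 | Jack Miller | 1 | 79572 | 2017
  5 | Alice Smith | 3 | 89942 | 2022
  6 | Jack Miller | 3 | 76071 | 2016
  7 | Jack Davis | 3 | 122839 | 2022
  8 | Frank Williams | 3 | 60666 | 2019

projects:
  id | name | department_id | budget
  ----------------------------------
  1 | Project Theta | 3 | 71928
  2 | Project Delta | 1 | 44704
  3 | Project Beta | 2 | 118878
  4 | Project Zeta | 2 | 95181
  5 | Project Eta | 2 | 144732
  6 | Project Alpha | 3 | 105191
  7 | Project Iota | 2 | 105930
SELECT p.name FROM departments p LEFT JOIN projects c ON c.department_id = p.id WHERE c.id IS NULL

Execution result:
(no rows)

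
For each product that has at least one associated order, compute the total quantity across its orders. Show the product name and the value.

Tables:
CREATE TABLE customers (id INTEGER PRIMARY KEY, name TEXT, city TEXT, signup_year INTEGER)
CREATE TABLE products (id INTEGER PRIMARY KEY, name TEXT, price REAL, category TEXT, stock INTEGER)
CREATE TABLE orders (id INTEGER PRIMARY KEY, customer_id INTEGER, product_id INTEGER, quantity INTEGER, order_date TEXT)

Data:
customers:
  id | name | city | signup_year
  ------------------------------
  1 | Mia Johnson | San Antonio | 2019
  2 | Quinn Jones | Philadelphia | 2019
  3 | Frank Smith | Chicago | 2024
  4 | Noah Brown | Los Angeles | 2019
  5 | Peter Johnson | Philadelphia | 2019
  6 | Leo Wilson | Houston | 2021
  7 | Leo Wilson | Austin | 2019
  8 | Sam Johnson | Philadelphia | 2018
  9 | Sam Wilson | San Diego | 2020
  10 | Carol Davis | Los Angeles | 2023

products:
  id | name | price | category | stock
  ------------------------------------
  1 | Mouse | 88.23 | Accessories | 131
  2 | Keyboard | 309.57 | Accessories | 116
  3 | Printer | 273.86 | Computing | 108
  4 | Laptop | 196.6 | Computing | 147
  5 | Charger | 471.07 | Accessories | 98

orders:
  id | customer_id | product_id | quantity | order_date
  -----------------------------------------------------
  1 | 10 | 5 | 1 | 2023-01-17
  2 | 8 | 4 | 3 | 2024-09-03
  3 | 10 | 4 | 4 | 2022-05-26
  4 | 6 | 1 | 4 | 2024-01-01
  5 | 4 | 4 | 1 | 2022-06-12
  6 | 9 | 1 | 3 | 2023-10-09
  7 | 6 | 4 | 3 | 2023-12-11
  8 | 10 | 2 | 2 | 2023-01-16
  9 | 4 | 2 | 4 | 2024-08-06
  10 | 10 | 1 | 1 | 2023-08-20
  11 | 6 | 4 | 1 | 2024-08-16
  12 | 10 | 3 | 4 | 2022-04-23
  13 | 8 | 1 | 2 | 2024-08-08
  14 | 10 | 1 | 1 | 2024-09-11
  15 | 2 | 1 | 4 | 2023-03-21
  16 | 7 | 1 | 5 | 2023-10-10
SELECT p.name, SUM(c.quantity) AS sum_quantity FROM orders c JOIN products p ON c.product_id = p.id GROUP BY p.id, p.name

Execution result:
name | sum_quantity
Mouse | 20
Keyboard | 6
Printer | 4
Laptop | 12
Charger | 1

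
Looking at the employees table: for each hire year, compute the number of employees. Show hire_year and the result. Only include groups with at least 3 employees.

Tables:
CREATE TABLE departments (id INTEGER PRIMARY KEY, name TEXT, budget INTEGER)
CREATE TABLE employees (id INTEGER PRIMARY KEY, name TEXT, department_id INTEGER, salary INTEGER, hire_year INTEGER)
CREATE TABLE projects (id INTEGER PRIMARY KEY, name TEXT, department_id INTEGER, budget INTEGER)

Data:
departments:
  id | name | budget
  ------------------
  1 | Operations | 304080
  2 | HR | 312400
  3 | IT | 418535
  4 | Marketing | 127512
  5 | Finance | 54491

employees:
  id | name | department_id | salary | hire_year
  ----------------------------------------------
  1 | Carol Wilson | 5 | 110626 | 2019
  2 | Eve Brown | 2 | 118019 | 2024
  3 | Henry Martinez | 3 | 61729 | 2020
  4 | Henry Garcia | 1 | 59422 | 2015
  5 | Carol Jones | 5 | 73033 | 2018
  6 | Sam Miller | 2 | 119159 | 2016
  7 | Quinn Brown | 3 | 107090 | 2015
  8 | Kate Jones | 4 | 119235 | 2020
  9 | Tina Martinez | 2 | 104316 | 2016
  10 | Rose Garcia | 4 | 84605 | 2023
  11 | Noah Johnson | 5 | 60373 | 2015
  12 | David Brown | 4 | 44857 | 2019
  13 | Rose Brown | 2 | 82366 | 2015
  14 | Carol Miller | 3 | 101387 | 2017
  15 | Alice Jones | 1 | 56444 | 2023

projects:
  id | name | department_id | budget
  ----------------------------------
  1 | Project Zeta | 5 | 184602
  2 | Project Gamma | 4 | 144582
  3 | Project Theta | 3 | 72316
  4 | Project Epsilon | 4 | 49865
SELECT hire_year, COUNT(*) AS n FROM employees GROUP BY hire_year HAVING COUNT(*) >= 3

Execution result:
hire_year | n
2015 | 4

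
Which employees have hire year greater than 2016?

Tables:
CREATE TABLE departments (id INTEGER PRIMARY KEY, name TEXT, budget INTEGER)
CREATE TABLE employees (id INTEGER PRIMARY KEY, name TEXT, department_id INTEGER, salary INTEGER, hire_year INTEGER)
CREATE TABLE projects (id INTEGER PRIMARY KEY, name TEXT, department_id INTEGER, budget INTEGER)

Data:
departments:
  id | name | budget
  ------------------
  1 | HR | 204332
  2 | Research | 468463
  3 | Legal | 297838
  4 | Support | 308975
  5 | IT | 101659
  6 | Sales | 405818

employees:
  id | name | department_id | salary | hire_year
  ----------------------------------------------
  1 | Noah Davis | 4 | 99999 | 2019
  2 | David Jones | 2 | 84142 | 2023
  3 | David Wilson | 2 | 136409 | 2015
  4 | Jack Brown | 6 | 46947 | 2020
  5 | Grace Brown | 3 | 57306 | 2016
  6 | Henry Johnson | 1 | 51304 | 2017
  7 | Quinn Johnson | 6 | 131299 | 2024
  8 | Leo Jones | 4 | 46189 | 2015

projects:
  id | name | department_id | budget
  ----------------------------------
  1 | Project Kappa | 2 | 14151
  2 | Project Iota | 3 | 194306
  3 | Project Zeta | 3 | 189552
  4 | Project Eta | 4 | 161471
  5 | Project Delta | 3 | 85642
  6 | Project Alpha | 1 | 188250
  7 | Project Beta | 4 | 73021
SELECT name, hire_year FROM employees WHERE hire_year > 2016

Execution result:
name | hire_year
Noah Davis | 2019
David Jones | 2023
Jack Brown | 2020
Henry Johnson | 2017
Quinn Johnson | 2024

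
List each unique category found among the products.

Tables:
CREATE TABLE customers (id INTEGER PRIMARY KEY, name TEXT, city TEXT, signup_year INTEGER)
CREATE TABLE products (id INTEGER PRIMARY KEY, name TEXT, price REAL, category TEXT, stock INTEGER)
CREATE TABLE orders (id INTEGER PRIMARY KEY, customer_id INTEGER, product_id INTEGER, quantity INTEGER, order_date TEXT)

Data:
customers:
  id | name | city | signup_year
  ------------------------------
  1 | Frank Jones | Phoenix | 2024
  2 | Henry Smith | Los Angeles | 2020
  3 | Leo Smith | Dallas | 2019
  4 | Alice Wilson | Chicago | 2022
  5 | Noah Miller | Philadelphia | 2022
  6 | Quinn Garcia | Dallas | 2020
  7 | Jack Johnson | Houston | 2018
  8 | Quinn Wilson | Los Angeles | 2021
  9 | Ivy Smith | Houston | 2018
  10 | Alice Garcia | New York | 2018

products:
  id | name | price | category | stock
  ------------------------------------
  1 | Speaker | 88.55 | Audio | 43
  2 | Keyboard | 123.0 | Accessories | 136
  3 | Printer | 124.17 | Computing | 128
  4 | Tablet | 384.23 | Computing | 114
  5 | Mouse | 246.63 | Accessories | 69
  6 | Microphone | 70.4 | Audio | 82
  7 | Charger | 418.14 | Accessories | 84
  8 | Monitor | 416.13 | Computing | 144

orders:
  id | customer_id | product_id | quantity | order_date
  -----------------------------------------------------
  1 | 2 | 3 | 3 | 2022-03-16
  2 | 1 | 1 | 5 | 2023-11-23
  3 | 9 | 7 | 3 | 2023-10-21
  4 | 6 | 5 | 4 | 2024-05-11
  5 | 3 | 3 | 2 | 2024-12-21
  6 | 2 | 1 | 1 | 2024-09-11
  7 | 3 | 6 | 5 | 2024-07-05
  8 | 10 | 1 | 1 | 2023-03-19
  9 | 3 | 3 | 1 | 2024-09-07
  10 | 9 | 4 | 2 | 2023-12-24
SELECT DISTINCT category FROM products

Execution result:
category
Audio
Accessories
Computing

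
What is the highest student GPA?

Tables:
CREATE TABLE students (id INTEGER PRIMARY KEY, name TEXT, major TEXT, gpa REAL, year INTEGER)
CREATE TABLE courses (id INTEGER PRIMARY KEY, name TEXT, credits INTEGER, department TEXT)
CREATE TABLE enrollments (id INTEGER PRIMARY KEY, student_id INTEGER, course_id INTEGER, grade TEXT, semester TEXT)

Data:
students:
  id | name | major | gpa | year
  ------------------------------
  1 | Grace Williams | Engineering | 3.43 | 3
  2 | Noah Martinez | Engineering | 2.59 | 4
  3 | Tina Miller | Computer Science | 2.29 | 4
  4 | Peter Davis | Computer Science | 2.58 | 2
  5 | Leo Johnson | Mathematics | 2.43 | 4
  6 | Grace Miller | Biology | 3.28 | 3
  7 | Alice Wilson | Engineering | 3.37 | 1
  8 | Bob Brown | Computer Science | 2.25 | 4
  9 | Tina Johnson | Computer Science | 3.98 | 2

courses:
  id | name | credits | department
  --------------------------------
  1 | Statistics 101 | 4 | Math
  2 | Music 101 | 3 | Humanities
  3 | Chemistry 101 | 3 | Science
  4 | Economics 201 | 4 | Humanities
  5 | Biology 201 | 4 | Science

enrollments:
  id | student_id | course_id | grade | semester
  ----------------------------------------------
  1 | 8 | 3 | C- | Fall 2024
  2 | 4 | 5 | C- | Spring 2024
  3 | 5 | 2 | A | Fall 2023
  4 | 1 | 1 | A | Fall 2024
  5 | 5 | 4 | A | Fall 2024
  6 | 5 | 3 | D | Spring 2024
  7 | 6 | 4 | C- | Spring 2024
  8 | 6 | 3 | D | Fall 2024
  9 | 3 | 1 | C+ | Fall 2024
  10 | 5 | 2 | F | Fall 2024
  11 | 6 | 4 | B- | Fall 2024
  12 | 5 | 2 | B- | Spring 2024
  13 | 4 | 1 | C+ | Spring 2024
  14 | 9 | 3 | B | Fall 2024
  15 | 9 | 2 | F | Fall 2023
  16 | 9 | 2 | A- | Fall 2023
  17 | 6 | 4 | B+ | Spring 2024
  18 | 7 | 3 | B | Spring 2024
SELECT MAX(gpa) FROM students

Execution result:
3.98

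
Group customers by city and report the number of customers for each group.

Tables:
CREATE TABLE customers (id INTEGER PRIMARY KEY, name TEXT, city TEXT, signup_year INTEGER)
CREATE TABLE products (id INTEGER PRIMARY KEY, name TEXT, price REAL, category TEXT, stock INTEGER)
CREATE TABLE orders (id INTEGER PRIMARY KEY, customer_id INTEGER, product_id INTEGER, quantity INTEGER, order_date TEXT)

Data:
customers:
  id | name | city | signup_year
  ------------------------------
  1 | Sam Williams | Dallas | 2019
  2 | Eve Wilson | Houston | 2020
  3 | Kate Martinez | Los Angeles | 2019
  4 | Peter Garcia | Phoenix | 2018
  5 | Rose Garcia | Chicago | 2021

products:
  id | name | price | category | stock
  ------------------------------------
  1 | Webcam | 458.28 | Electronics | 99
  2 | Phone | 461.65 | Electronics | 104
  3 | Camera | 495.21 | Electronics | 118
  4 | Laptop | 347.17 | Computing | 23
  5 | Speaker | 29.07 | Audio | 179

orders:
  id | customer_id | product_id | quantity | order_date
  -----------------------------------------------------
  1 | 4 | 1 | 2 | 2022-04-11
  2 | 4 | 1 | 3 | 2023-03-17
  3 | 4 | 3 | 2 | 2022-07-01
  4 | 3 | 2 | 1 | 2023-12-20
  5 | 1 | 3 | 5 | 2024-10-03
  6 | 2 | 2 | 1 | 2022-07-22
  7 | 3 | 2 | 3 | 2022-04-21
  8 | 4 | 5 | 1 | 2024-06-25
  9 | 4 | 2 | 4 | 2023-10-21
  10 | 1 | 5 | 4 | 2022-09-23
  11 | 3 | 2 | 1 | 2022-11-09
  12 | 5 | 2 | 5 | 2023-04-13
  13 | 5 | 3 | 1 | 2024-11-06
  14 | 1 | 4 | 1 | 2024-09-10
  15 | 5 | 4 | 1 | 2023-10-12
SELECT city, COUNT(*) AS n FROM customers GROUP BY city

Execution result:
city | n
Chicago | 1
Dallas | 1
Houston | 1
Los Angeles | 1
Phoenix | 1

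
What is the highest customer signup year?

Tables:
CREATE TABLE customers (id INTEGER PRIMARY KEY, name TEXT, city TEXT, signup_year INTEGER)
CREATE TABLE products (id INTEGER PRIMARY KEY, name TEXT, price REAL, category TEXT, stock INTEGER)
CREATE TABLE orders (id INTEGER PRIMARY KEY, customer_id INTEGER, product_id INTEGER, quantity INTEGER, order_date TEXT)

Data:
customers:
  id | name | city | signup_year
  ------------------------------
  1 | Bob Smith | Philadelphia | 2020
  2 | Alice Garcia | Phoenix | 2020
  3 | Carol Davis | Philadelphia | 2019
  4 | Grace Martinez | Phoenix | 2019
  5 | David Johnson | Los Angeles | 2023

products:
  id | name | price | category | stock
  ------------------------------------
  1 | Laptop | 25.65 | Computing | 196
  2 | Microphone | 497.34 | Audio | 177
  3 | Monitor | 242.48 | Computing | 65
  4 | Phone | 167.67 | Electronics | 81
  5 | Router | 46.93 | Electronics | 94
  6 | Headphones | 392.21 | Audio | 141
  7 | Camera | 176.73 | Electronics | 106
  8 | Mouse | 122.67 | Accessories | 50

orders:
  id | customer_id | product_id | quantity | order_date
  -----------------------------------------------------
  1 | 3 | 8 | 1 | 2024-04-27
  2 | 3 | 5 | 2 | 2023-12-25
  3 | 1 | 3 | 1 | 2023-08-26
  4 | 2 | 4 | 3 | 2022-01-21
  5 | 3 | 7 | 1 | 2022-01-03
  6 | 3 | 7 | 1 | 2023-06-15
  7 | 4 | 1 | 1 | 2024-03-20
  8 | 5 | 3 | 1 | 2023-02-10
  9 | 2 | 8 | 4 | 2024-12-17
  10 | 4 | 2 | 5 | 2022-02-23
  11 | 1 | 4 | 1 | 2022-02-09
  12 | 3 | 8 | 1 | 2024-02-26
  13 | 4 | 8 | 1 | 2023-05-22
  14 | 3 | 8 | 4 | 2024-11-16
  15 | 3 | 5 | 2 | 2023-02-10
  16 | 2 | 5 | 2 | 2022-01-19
SELECT MAX(signup_year) FROM customers

Execution result:
2023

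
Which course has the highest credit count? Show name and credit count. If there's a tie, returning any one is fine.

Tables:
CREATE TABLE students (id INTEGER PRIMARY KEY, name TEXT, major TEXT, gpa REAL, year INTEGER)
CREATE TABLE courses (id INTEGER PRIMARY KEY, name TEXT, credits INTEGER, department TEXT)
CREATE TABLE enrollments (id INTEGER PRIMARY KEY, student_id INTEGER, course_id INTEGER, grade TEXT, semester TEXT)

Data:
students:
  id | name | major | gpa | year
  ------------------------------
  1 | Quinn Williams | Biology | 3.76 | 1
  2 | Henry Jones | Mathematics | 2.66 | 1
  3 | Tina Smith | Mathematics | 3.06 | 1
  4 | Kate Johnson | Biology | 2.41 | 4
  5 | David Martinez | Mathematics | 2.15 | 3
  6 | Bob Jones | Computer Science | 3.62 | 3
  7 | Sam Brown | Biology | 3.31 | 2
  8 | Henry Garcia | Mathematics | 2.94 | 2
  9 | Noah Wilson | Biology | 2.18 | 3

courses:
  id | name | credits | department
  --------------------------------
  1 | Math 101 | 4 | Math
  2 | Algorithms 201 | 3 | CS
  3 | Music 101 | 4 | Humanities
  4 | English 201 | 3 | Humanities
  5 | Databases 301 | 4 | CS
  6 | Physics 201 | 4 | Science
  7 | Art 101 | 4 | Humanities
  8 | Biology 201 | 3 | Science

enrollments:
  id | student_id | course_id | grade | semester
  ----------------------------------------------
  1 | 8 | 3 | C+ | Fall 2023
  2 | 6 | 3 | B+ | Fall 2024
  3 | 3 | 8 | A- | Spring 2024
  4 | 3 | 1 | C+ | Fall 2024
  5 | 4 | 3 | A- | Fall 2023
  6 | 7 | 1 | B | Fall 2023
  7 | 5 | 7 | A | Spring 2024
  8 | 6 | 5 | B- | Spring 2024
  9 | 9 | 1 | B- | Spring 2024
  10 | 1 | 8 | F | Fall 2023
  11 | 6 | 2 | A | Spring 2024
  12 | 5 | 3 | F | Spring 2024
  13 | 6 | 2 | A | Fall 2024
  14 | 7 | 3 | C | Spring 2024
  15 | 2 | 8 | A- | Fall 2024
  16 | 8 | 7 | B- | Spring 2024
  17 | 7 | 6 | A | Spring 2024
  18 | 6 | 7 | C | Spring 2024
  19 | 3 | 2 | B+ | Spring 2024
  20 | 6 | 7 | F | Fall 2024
SELECT name, credits FROM courses ORDER BY credits DESC LIMIT 1

Execution result:
name | credits
Math 101 | 4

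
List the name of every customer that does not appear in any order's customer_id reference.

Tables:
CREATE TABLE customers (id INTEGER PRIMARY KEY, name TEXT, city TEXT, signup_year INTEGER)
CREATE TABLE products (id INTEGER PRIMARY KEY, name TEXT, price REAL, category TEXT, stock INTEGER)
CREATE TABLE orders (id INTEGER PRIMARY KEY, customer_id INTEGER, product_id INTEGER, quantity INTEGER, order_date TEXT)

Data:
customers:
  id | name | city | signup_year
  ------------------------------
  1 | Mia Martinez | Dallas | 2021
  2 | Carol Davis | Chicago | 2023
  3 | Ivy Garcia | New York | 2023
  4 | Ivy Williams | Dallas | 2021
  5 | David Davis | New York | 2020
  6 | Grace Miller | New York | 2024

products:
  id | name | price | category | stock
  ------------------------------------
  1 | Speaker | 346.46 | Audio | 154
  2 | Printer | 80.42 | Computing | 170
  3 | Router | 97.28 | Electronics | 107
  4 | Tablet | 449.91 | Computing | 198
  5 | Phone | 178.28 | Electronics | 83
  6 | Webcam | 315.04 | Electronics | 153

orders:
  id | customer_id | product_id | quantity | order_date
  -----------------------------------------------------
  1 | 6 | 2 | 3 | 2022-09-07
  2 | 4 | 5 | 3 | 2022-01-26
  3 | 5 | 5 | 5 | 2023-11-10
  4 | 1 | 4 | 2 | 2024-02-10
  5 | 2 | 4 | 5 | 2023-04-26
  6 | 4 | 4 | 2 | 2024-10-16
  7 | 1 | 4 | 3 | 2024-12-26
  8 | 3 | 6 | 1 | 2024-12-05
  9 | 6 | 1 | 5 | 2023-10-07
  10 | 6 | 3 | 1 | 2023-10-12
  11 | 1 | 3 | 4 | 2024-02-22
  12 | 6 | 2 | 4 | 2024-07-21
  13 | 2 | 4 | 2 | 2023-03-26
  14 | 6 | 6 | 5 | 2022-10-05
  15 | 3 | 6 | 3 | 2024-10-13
SELECT p.name FROM customers p LEFT JOIN orders c ON c.customer_id = p.id WHERE c.id IS NULL

Execution result:
(no rows)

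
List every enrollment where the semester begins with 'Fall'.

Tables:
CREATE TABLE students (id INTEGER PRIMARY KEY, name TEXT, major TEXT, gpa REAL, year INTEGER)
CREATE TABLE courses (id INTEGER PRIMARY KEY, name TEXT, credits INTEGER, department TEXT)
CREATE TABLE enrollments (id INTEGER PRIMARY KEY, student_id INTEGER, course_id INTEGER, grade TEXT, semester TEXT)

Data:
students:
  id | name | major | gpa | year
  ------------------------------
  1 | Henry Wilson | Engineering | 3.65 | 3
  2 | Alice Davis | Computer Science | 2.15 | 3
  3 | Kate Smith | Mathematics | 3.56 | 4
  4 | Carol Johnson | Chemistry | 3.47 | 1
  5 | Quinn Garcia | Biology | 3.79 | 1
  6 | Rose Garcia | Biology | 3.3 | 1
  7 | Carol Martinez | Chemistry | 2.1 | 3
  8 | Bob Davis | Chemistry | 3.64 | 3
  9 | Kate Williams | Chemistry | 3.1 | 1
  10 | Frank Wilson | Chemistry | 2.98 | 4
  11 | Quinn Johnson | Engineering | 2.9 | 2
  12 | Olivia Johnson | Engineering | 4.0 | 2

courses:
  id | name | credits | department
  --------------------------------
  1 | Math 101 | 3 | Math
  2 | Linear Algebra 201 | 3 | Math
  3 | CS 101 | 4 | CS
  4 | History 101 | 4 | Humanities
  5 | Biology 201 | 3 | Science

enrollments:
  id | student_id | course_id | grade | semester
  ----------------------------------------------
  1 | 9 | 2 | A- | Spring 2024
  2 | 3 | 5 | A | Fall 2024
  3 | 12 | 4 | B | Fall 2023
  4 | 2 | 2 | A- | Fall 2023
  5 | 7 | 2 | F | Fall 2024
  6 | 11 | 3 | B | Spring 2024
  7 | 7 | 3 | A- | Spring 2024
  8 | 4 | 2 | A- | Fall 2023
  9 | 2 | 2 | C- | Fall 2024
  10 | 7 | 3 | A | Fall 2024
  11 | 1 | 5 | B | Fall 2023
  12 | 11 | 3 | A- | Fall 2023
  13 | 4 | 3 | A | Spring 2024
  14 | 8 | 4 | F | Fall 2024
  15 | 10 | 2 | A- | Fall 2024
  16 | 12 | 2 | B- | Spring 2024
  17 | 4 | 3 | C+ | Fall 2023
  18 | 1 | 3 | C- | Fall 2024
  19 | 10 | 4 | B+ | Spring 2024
SELECT id, semester FROM enrollments WHERE semester LIKE 'Fall%'

Execution result:
id | semester
2 | Fall 2024
3 | Fall 2023
4 | Fall 2023
5 | Fall 2024
8 | Fall 2023
9 | Fall 2024
10 | Fall 2024
11 | Fall 2023
12 | Fall 2023
14 | Fall 2024
15 | Fall 2024
17 | Fall 2023
18 | Fall 2024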